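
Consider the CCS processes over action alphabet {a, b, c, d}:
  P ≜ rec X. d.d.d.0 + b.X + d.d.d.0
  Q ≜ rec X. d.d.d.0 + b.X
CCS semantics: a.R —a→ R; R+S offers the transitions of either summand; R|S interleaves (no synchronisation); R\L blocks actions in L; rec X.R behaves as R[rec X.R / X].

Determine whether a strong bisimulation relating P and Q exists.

P's transition system — 4 states:
  p0 = rec X. d.d.d.0 + b.X + d.d.d.0 has moves -b-> p0, -d-> p1
  p1 = d.d.0 has moves -d-> p2
  p2 = d.0 has moves -d-> p3
  p3 = 0 has moves stopped
Q's transition system — 4 states:
  q0 = rec X. d.d.d.0 + b.X has moves -b-> q0, -d-> q1
  q1 = d.d.0 has moves -d-> q2
  q2 = d.0 has moves -d-> q3
  q3 = 0 has moves stopped
Partition-refinement fixed point:
  B0 = {p0, q0}
  B1 = {p1, q1}
  B2 = {p2, q2}
  B3 = {p3, q3}
p0 ∈ B0, q0 ∈ B0 → same block

bisimilar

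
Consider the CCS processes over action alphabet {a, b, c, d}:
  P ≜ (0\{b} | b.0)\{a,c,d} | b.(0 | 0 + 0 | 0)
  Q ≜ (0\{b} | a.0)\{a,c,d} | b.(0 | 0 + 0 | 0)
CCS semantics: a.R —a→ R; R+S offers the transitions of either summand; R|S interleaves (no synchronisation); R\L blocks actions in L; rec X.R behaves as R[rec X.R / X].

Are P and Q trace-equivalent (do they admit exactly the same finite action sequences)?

trace-distinct — witness ⟨bb⟩

P's transition system — 4 states:
  s0 = (0\{b} | b.0)\{a,c,d} | b.(0 | 0 + 0 | 0) has moves ··b··> s1, ··b··> s2
  s1 = (0\{b} | 0)\{a,c,d} | b.(0 | 0 + 0 | 0) has moves ··b··> s3
  s2 = (0\{b} | b.0)\{a,c,d} | (0 | 0 + 0 | 0) has moves ··b··> s3
  s3 = (0\{b} | 0)\{a,c,d} | (0 | 0 + 0 | 0) has moves deadlocked
Q's transition system — 2 states:
  t0 = (0\{b} | a.0)\{a,c,d} | b.(0 | 0 + 0 | 0) has moves ··b··> t1
  t1 = (0\{b} | a.0)\{a,c,d} | (0 | 0 + 0 | 0) has moves deadlocked
Trace ⟨bb⟩ through P, begin at {s0}:
  step 1 (b): {s1, s2}
  step 2 (b): {s3}
  P completes σ.
Trace ⟨bb⟩ through Q, begin at {t0}:
  step 1 (b): {t1}
  step 2 (b): ∅ (Q stuck)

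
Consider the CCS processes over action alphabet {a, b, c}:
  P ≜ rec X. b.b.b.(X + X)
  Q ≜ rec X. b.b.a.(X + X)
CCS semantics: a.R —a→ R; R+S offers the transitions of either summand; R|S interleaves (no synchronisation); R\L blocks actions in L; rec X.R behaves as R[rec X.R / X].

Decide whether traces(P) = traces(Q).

traces(P) ≠ traces(Q) — witness ⟨bbb⟩

P's transition system — 4 states:
  u0 = rec X. b.b.b.(X + X) → --b--▸ u1
  u1 = b.b.((rec X. b.b.b.(X + X)) + (rec X. b.b.b.(X + X))) → --b--▸ u2
  u2 = b.((rec X. b.b.b.(X + X)) + (rec X. b.b.b.(X + X))) → --b--▸ u3
  u3 = (rec X. b.b.b.(X + X)) + (rec X. b.b.b.(X + X)) → --b--▸ u1
Q's transition system — 4 states:
  v0 = rec X. b.b.a.(X + X) → --b--▸ v1
  v1 = b.a.((rec X. b.b.a.(X + X)) + (rec X. b.b.a.(X + X))) → --b--▸ v2
  v2 = a.((rec X. b.b.a.(X + X)) + (rec X. b.b.a.(X + X))) → --a--▸ v3
  v3 = (rec X. b.b.a.(X + X)) + (rec X. b.b.a.(X + X)) → --b--▸ v1
Trace ⟨bbb⟩ through P, begin at {u0}:
  after b @ step 1: {u1}
  after b @ step 2: {u2}
  after b @ step 3: {u3}
  — P admits the full trace.
Trace ⟨bbb⟩ through Q, begin at {v0}:
  after b @ step 1: {v1}
  after b @ step 2: {v2}
  after b @ step 3: no successor for Q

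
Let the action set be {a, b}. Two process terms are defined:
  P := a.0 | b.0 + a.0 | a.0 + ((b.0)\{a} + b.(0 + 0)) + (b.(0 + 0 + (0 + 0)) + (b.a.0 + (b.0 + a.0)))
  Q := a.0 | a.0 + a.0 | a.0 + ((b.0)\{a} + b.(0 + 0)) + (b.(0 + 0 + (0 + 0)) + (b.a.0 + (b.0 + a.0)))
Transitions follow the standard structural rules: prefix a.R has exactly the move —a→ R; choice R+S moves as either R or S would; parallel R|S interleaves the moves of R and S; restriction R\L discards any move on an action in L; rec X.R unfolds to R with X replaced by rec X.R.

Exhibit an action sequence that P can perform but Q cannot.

ab

P's transition system — 10 states:
  m0 = a.0 | b.0 + a.0 | a.0 + ((b.0)\{a} + b.(0 + 0)) + (b.(0 + 0 + (0 + 0)) + (b.a.0 + (b.0 + a.0))) has moves --a--▸ m1, --a--▸ m2, --a--▸ m3, --a--▸ m4, --b--▸ m1, --b--▸ m4, --b--▸ m5, --b--▸ m6, --b--▸ m7, --b--▸ m8
  m1 = 0 has moves (no moves)
  m2 = 0 | a.0 has moves --a--▸ m9
  m3 = 0 | b.0 has moves --b--▸ m9
  m4 = a.0 | 0 has moves --a--▸ m9
  m5 = 0 + 0 has moves (no moves)
  m6 = 0 + 0 + (0 + 0) has moves (no moves)
  m7 = 0\{a} has moves (no moves)
  m8 = a.0 has moves --a--▸ m1
  m9 = 0 | 0 has moves (no moves)
Q's transition system — 9 states:
  n0 = a.0 | a.0 + a.0 | a.0 + ((b.0)\{a} + b.(0 + 0)) + (b.(0 + 0 + (0 + 0)) + (b.a.0 + (b.0 + a.0))) has moves --a--▸ n1, --a--▸ n2, --a--▸ n3, --b--▸ n1, --b--▸ n4, --b--▸ n5, --b--▸ n6, --b--▸ n7
  n1 = 0 has moves (no moves)
  n2 = 0 | a.0 has moves --a--▸ n8
  n3 = a.0 | 0 has moves --a--▸ n8
  n4 = 0 + 0 has moves (no moves)
  n5 = 0 + 0 + (0 + 0) has moves (no moves)
  n6 = 0\{a} has moves (no moves)
  n7 = a.0 has moves --a--▸ n1
  n8 = 0 | 0 has moves (no moves)
Trace ⟨ab⟩ through P, begin at {m0}:
  after a @ step 1: {m1, m2, m3, m4}
  after b @ step 2: {m9}
  ✓ P
Trace ⟨ab⟩ through Q, begin at {n0}:
  after a @ step 1: {n1, n2, n3}
  after b @ step 2: ∅  — Q cannot continue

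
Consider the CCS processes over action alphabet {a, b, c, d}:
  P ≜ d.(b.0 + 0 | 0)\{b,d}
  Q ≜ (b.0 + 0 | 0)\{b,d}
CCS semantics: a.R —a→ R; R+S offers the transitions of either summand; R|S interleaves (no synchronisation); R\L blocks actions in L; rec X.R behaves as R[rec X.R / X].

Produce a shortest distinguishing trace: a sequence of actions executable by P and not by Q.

P's transition system — 2 states:
  s0 = d.(b.0 + 0 | 0)\{b,d} :: =d=> s1
  s1 = (b.0 + 0 | 0)\{b,d} :: ·
Q's transition system — 1 states:
  t0 = (b.0 + 0 | 0)\{b,d} :: ·
Run σ = ⟨d⟩ on P: start {s0}
  [1] d ⇒ {s1}
  ✓ P
Run σ = ⟨d⟩ on Q: start {t0}
  [1] d ⇒ ∅ (Q stuck)

d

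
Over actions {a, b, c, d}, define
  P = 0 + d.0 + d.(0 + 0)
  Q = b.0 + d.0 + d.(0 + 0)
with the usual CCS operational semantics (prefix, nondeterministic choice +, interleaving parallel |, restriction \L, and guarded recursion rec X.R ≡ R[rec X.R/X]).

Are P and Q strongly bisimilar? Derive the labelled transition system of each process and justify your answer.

P ≁ Q

P's transition system — 3 states:
  p0 = 0 + d.0 + d.(0 + 0) has moves --d--▸ p1, --d--▸ p2
  p1 = 0 has moves ·
  p2 = 0 + 0 has moves ·
Q's transition system — 3 states:
  q0 = b.0 + d.0 + d.(0 + 0) has moves --b--▸ q1, --d--▸ q1, --d--▸ q2
  q1 = 0 has moves ·
  q2 = 0 + 0 has moves ·
Bisimilarity quotient blocks:
  B0 = {p0}
  B1 = {p1, p2, q1, q2}
  B2 = {q0}
p0 ∈ B0, q0 ∈ B2 → different blocks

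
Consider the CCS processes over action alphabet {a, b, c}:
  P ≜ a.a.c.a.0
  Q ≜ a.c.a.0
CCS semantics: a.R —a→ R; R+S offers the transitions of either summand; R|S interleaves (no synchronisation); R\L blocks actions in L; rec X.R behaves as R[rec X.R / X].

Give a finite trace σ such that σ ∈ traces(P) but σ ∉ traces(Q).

aa

P's transition system — 5 states:
  s0 = a.a.c.a.0 :: ··a··> s1
  s1 = a.c.a.0 :: ··a··> s2
  s2 = c.a.0 :: ··c··> s3
  s3 = a.0 :: ··a··> s4
  s4 = 0 :: ·
Q's transition system — 4 states:
  t0 = a.c.a.0 :: ··a··> t1
  t1 = c.a.0 :: ··c··> t2
  t2 = a.0 :: ··a··> t3
  t3 = 0 :: ·
Run σ = ⟨aa⟩ on P: start {s0}
  after a @ step 1: {s1}
  after a @ step 2: {s2}
  P completes σ.
Run σ = ⟨aa⟩ on Q: start {t0}
  after a @ step 1: {t1}
  after a @ step 2: ∅ (Q stuck)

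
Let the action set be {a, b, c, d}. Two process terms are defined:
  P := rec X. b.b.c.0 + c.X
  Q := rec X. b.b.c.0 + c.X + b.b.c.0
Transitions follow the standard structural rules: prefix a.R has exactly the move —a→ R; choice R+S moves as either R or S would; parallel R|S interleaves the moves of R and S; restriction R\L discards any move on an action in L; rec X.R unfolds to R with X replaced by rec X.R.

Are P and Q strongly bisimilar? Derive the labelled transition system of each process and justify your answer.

LTS(P): 4 reachable states
  u0 = rec X. b.b.c.0 + c.X has moves ··b··> u1, ··c··> u0
  u1 = b.c.0 has moves ··b··> u2
  u2 = c.0 has moves ··c··> u3
  u3 = 0 has moves stopped
LTS(Q): 4 reachable states
  v0 = rec X. b.b.c.0 + c.X + b.b.c.0 has moves ··b··> v1, ··c··> v0
  v1 = b.c.0 has moves ··b··> v2
  v2 = c.0 has moves ··c··> v3
  v3 = 0 has moves stopped
Coarsest stable partition (strong bisimilarity classes):
  B0 = {u0, v0}
  B1 = {u1, v1}
  B2 = {u2, v2}
  B3 = {u3, v3}
u0 ∈ B0, v0 ∈ B0 → same block

P ~ Q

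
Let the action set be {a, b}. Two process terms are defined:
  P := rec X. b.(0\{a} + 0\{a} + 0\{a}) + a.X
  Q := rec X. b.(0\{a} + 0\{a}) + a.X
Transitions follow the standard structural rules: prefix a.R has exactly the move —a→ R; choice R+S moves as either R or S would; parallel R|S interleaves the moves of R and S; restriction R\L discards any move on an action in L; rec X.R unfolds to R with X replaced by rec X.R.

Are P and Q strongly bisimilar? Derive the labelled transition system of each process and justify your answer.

bisimilar

Reachable graph of P (2 states):
  p0 = rec X. b.(0\{a} + 0\{a} + 0\{a}) + a.X → --a--▸ p0, --b--▸ p1
  p1 = 0\{a} + 0\{a} + 0\{a} → (no moves)
Reachable graph of Q (2 states):
  q0 = rec X. b.(0\{a} + 0\{a}) + a.X → --a--▸ q0, --b--▸ q1
  q1 = 0\{a} + 0\{a} → (no moves)
Bisimilarity quotient blocks:
  B0 = {p0, q0}
  B1 = {p1, q1}
p0 ∈ B0, q0 ∈ B0 → same block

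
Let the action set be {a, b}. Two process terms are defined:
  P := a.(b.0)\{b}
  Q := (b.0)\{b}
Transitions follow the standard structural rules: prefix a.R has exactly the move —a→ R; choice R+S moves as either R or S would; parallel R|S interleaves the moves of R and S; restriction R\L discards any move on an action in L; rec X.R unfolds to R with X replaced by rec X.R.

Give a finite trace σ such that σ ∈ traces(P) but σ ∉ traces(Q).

a

Reachable graph of P (2 states):
  s0 = a.(b.0)\{b} :: —a→ s1
  s1 = (b.0)\{b} :: ·
Reachable graph of Q (1 states):
  t0 = (b.0)\{b} :: ·
Executing a from P (initial set {s0}):
  after a @ step 1: {s1}
  P completes σ.
Executing a from Q (initial set {t0}):
  after a @ step 1: ∅  — Q cannot continue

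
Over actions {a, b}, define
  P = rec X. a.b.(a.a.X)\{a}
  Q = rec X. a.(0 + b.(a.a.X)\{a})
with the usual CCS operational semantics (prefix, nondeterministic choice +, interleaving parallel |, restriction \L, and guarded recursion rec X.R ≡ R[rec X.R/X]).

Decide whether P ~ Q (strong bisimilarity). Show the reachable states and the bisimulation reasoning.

P ~ Q

LTS(P): 3 reachable states
  s0 = rec X. a.b.(a.a.X)\{a} ⊢ -a-> s1
  s1 = b.(a.a.(rec X. a.b.(a.a.X)\{a}))\{a} ⊢ -b-> s2
  s2 = (a.a.(rec X. a.b.(a.a.X)\{a}))\{a} ⊢ stopped
LTS(Q): 3 reachable states
  t0 = rec X. a.(0 + b.(a.a.X)\{a}) ⊢ -a-> t1
  t1 = 0 + b.(a.a.(rec X. a.(0 + b.(a.a.X)\{a})))\{a} ⊢ -b-> t2
  t2 = (a.a.(rec X. a.(0 + b.(a.a.X)\{a})))\{a} ⊢ stopped
Coarsest stable partition (strong bisimilarity classes):
  B0 = {s0, t0}
  B1 = {s1, t1}
  B2 = {s2, t2}
s0 ∈ B0, t0 ∈ B0 → same block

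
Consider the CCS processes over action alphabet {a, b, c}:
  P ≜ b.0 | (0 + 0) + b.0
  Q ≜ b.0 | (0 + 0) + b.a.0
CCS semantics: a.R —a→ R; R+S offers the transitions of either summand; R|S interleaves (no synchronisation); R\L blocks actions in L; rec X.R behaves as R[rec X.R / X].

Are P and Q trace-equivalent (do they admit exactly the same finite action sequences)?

P's transition system — 3 states:
  s0 = b.0 | (0 + 0) + b.0 ⊢ --b--▸ s1, --b--▸ s2
  s1 = 0 ⊢ ∅
  s2 = 0 | (0 + 0) ⊢ ∅
Q's transition system — 4 states:
  t0 = b.0 | (0 + 0) + b.a.0 ⊢ --b--▸ t1, --b--▸ t2
  t1 = 0 | (0 + 0) ⊢ ∅
  t2 = a.0 ⊢ --a--▸ t3
  t3 = 0 ⊢ ∅
Trace ⟨ba⟩ through Q, begin at {t0}:
  step 1 (b): {t1, t2}
  step 2 (a): {t3}
  ✓ Q
Trace ⟨ba⟩ through P, begin at {s0}:
  step 1 (b): {s1, s2}
  step 2 (a): ∅  — P cannot continue

traces(P) ≠ traces(Q) — witness ⟨ba⟩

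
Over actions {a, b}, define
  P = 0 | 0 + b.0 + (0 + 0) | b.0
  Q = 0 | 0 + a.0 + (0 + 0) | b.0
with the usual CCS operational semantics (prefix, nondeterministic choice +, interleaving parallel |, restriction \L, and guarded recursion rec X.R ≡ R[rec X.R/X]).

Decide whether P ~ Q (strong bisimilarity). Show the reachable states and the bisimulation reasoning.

NO

LTS(P): 3 reachable states
  u0 = 0 | 0 + b.0 + (0 + 0) | b.0 :: ··b··> u1, ··b··> u2
  u1 = (0 + 0) | 0 :: deadlocked
  u2 = 0 :: deadlocked
LTS(Q): 3 reachable states
  v0 = 0 | 0 + a.0 + (0 + 0) | b.0 :: ··a··> v1, ··b··> v2
  v1 = 0 :: deadlocked
  v2 = (0 + 0) | 0 :: deadlocked
Coarsest stable partition (strong bisimilarity classes):
  B0 = {u0}
  B1 = {u1, u2, v1, v2}
  B2 = {v0}
u0 ∈ B0, v0 ∈ B2 → different blocks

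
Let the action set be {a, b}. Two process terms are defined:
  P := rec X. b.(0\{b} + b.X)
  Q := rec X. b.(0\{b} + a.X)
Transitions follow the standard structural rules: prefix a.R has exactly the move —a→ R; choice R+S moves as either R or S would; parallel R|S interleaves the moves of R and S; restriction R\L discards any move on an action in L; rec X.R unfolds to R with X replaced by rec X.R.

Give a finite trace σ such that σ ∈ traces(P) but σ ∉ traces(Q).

Reachable graph of P (2 states):
  p0 = rec X. b.(0\{b} + b.X) ⊢ ··b··> p1
  p1 = 0\{b} + b.(rec X. b.(0\{b} + b.X)) ⊢ ··b··> p0
Reachable graph of Q (2 states):
  q0 = rec X. b.(0\{b} + a.X) ⊢ ··b··> q1
  q1 = 0\{b} + a.(rec X. b.(0\{b} + a.X)) ⊢ ··a··> q0
Executing bb from P (initial set {p0}):
  step 1 (b): {p1}
  step 2 (b): {p0}
  — P admits the full trace.
Executing bb from Q (initial set {q0}):
  step 1 (b): {q1}
  step 2 (b): no successor for Q

bb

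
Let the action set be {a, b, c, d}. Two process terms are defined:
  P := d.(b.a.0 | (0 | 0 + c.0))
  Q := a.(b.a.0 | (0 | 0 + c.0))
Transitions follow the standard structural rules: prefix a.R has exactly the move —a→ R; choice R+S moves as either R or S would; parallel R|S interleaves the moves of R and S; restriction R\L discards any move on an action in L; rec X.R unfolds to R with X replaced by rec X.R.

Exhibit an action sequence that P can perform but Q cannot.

LTS(P): 7 reachable states
  u0 = d.(b.a.0 | (0 | 0 + c.0)) | -d-> u1
  u1 = b.a.0 | (0 | 0 + c.0) | -b-> u2, -c-> u3
  u2 = a.0 | (0 | 0 + c.0) | -a-> u4, -c-> u5
  u3 = b.a.0 | 0 | -b-> u5
  u4 = 0 | (0 | 0 + c.0) | -c-> u6
  u5 = a.0 | 0 | -a-> u6
  u6 = 0 | 0 | stopped
LTS(Q): 7 reachable states
  v0 = a.(b.a.0 | (0 | 0 + c.0)) | -a-> v1
  v1 = b.a.0 | (0 | 0 + c.0) | -b-> v2, -c-> v3
  v2 = a.0 | (0 | 0 + c.0) | -a-> v4, -c-> v5
  v3 = b.a.0 | 0 | -b-> v5
  v4 = 0 | (0 | 0 + c.0) | -c-> v6
  v5 = a.0 | 0 | -a-> v6
  v6 = 0 | 0 | stopped
Trace ⟨d⟩ through P, begin at {u0}:
  step 1 (d): {u1}
  — P admits the full trace.
Trace ⟨d⟩ through Q, begin at {v0}:
  step 1 (d): ∅ (Q stuck)

d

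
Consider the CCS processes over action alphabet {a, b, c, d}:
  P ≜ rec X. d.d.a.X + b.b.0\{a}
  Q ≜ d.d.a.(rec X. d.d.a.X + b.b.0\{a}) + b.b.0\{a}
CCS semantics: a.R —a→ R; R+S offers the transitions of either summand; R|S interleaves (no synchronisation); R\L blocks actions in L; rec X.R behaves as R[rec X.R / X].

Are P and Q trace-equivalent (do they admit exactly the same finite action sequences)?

traces(P) = traces(Q)

Reachable graph of P (5 states):
  p0 = rec X. d.d.a.X + b.b.0\{a} | =b=> p1, =d=> p2
  p1 = b.0\{a} | =b=> p3
  p2 = d.a.(rec X. d.d.a.X + b.b.0\{a}) | =d=> p4
  p3 = 0\{a} | (no moves)
  p4 = a.(rec X. d.d.a.X + b.b.0\{a}) | =a=> p0
Reachable graph of Q (6 states):
  q0 = d.d.a.(rec X. d.d.a.X + b.b.0\{a}) + b.b.0\{a} | =b=> q1, =d=> q2
  q1 = b.0\{a} | =b=> q3
  q2 = d.a.(rec X. d.d.a.X + b.b.0\{a}) | =d=> q4
  q3 = 0\{a} | (no moves)
  q4 = a.(rec X. d.d.a.X + b.b.0\{a}) | =a=> q5
  q5 = rec X. d.d.a.X + b.b.0\{a} | =b=> q1, =d=> q2
Partition-refinement fixed point:
  B0 = {p0, q0, q5}
  B1 = {p2, q2}
  B2 = {p4, q4}
  B3 = {p1, q1}
  B4 = {p3, q3}
p0 ∈ B0, q0 ∈ B0 → same block
Bisimilar ⇒ trace-equivalent.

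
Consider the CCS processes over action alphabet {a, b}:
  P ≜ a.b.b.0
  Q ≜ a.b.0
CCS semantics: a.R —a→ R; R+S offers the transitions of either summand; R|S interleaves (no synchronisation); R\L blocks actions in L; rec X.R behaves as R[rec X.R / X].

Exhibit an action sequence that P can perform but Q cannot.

P's transition system — 4 states:
  s0 = a.b.b.0 has moves -a-> s1
  s1 = b.b.0 has moves -b-> s2
  s2 = b.0 has moves -b-> s3
  s3 = 0 has moves ·
Q's transition system — 3 states:
  t0 = a.b.0 has moves -a-> t1
  t1 = b.0 has moves -b-> t2
  t2 = 0 has moves ·
Trace ⟨abb⟩ through P, begin at {s0}:
  step 1 (a): {s1}
  step 2 (b): {s2}
  step 3 (b): {s3}
  ✓ P
Trace ⟨abb⟩ through Q, begin at {t0}:
  step 1 (a): {t1}
  step 2 (b): {t2}
  step 3 (b): ∅ (Q stuck)

abb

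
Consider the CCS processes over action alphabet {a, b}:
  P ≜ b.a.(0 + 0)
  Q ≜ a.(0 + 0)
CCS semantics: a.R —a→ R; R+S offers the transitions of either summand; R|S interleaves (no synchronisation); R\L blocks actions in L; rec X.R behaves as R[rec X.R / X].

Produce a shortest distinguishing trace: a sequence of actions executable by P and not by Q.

b

P's transition system — 3 states:
  s0 = b.a.(0 + 0) has moves —b→ s1
  s1 = a.(0 + 0) has moves —a→ s2
  s2 = 0 + 0 has moves ∅
Q's transition system — 2 states:
  t0 = a.(0 + 0) has moves —a→ t1
  t1 = 0 + 0 has moves ∅
Executing b from P (initial set {s0}):
  after b @ step 1: {s1}
  — P admits the full trace.
Executing b from Q (initial set {t0}):
  after b @ step 1: no successor for Q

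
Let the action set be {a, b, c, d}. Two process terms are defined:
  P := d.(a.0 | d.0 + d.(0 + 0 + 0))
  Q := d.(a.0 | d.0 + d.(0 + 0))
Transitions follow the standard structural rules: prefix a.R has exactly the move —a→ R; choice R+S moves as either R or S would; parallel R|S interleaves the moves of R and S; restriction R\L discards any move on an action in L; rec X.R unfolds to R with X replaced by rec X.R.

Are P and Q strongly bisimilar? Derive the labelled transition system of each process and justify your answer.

P's transition system — 6 states:
  m0 = d.(a.0 | d.0 + d.(0 + 0 + 0)) → -d-> m1
  m1 = a.0 | d.0 + d.(0 + 0 + 0) → -a-> m2, -d-> m3, -d-> m4
  m2 = 0 | d.0 → -d-> m5
  m3 = 0 + 0 + 0 → ·
  m4 = a.0 | 0 → -a-> m5
  m5 = 0 | 0 → ·
Q's transition system — 6 states:
  n0 = d.(a.0 | d.0 + d.(0 + 0)) → -d-> n1
  n1 = a.0 | d.0 + d.(0 + 0) → -a-> n2, -d-> n3, -d-> n4
  n2 = 0 | d.0 → -d-> n5
  n3 = 0 + 0 → ·
  n4 = a.0 | 0 → -a-> n5
  n5 = 0 | 0 → ·
Coarsest stable partition (strong bisimilarity classes):
  B0 = {m0, n0}
  B1 = {m1, n1}
  B2 = {m2, n2}
  B3 = {m3, m5, n3, n5}
  B4 = {m4, n4}
m0 ∈ B0, n0 ∈ B0 → same block

YES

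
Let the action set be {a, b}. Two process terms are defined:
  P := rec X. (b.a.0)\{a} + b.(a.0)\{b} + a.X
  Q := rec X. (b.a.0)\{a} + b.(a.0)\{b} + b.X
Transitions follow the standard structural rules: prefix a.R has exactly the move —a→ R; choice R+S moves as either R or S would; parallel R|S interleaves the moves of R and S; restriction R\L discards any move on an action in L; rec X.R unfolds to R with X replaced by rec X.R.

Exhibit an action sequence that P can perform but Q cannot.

a

LTS(P): 4 reachable states
  s0 = rec X. (b.a.0)\{a} + b.(a.0)\{b} + a.X has moves --a--▸ s0, --b--▸ s1, --b--▸ s2
  s1 = (a.0)\{a} has moves stopped
  s2 = (a.0)\{b} has moves --a--▸ s3
  s3 = 0\{b} has moves stopped
LTS(Q): 4 reachable states
  t0 = rec X. (b.a.0)\{a} + b.(a.0)\{b} + b.X has moves --b--▸ t0, --b--▸ t1, --b--▸ t2
  t1 = (a.0)\{a} has moves stopped
  t2 = (a.0)\{b} has moves --a--▸ t3
  t3 = 0\{b} has moves stopped
Run σ = ⟨a⟩ on P: start {s0}
  [1] a ⇒ {s0}
  — P admits the full trace.
Run σ = ⟨a⟩ on Q: start {t0}
  [1] a ⇒ no successor for Q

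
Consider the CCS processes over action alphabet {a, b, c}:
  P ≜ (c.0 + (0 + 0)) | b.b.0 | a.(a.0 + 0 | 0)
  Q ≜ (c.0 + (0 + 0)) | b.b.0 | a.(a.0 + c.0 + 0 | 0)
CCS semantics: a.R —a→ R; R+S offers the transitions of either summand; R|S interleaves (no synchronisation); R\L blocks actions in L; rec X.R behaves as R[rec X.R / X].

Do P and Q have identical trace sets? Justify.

Reachable graph of P (18 states):
  u0 = (c.0 + (0 + 0)) | b.b.0 | a.(a.0 + 0 | 0) :: --a--▸ u1, --b--▸ u2, --c--▸ u3
  u1 = (c.0 + (0 + 0)) | b.b.0 | (a.0 + 0 | 0) :: --a--▸ u4, --b--▸ u5, --c--▸ u6
  u2 = (c.0 + (0 + 0)) | b.0 | a.(a.0 + 0 | 0) :: --a--▸ u5, --b--▸ u7, --c--▸ u8
  u3 = 0 | b.b.0 | a.(a.0 + 0 | 0) :: --a--▸ u6, --b--▸ u8
  u4 = (c.0 + (0 + 0)) | b.b.0 | 0 :: --b--▸ u9, --c--▸ u10
  u5 = (c.0 + (0 + 0)) | b.0 | (a.0 + 0 | 0) :: --a--▸ u9, --b--▸ u11, --c--▸ u12
  u6 = 0 | b.b.0 | (a.0 + 0 | 0) :: --a--▸ u10, --b--▸ u12
  u7 = (c.0 + (0 + 0)) | 0 | a.(a.0 + 0 | 0) :: --a--▸ u11, --c--▸ u13
  u8 = 0 | b.0 | a.(a.0 + 0 | 0) :: --a--▸ u12, --b--▸ u13
  u9 = (c.0 + (0 + 0)) | b.0 | 0 :: --b--▸ u14, --c--▸ u15
  u10 = 0 | b.b.0 | 0 :: --b--▸ u15
  u11 = (c.0 + (0 + 0)) | 0 | (a.0 + 0 | 0) :: --a--▸ u14, --c--▸ u16
  u12 = 0 | b.0 | (a.0 + 0 | 0) :: --a--▸ u15, --b--▸ u16
  u13 = 0 | 0 | a.(a.0 + 0 | 0) :: --a--▸ u16
  u14 = (c.0 + (0 + 0)) | 0 | 0 :: --c--▸ u17
  u15 = 0 | b.0 | 0 :: --b--▸ u17
  u16 = 0 | 0 | (a.0 + 0 | 0) :: --a--▸ u17
  u17 = 0 | 0 | 0 :: deadlocked
Reachable graph of Q (18 states):
  v0 = (c.0 + (0 + 0)) | b.b.0 | a.(a.0 + c.0 + 0 | 0) :: --a--▸ v1, --b--▸ v2, --c--▸ v3
  v1 = (c.0 + (0 + 0)) | b.b.0 | (a.0 + c.0 + 0 | 0) :: --a--▸ v4, --b--▸ v5, --c--▸ v4, --c--▸ v6
  v2 = (c.0 + (0 + 0)) | b.0 | a.(a.0 + c.0 + 0 | 0) :: --a--▸ v5, --b--▸ v7, --c--▸ v8
  v3 = 0 | b.b.0 | a.(a.0 + c.0 + 0 | 0) :: --a--▸ v6, --b--▸ v8
  v4 = (c.0 + (0 + 0)) | b.b.0 | 0 :: --b--▸ v9, --c--▸ v10
  v5 = (c.0 + (0 + 0)) | b.0 | (a.0 + c.0 + 0 | 0) :: --a--▸ v9, --b--▸ v11, --c--▸ v12, --c--▸ v9
  v6 = 0 | b.b.0 | (a.0 + c.0 + 0 | 0) :: --a--▸ v10, --b--▸ v12, --c--▸ v10
  v7 = (c.0 + (0 + 0)) | 0 | a.(a.0 + c.0 + 0 | 0) :: --a--▸ v11, --c--▸ v13
  v8 = 0 | b.0 | a.(a.0 + c.0 + 0 | 0) :: --a--▸ v12, --b--▸ v13
  v9 = (c.0 + (0 + 0)) | b.0 | 0 :: --b--▸ v14, --c--▸ v15
  v10 = 0 | b.b.0 | 0 :: --b--▸ v15
  v11 = (c.0 + (0 + 0)) | 0 | (a.0 + c.0 + 0 | 0) :: --a--▸ v14, --c--▸ v14, --c--▸ v16
  v12 = 0 | b.0 | (a.0 + c.0 + 0 | 0) :: --a--▸ v15, --b--▸ v16, --c--▸ v15
  v13 = 0 | 0 | a.(a.0 + c.0 + 0 | 0) :: --a--▸ v16
  v14 = (c.0 + (0 + 0)) | 0 | 0 :: --c--▸ v17
  v15 = 0 | b.0 | 0 :: --b--▸ v17
  v16 = 0 | 0 | (a.0 + c.0 + 0 | 0) :: --a--▸ v17, --c--▸ v17
  v17 = 0 | 0 | 0 :: deadlocked
Run σ = ⟨acc⟩ on Q: start {v0}
  after a @ step 1: {v1}
  after c @ step 2: {v4, v6}
  after c @ step 3: {v10}
  Q completes σ.
Run σ = ⟨acc⟩ on P: start {u0}
  after a @ step 1: {u1}
  after c @ step 2: {u6}
  after c @ step 3: ∅ (P stuck)

traces(P) ≠ traces(Q) — witness ⟨acc⟩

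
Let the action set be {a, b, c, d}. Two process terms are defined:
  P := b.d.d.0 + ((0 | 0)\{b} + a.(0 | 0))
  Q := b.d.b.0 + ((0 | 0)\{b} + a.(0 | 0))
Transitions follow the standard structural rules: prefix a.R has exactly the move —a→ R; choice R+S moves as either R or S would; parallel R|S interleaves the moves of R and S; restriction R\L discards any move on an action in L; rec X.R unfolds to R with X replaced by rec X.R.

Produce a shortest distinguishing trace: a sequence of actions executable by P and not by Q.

bdd

LTS(P): 5 reachable states
  s0 = b.d.d.0 + ((0 | 0)\{b} + a.(0 | 0)) :: ··a··> s1, ··b··> s2
  s1 = 0 | 0 :: stopped
  s2 = d.d.0 :: ··d··> s3
  s3 = d.0 :: ··d··> s4
  s4 = 0 :: stopped
LTS(Q): 5 reachable states
  t0 = b.d.b.0 + ((0 | 0)\{b} + a.(0 | 0)) :: ··a··> t1, ··b··> t2
  t1 = 0 | 0 :: stopped
  t2 = d.b.0 :: ··d··> t3
  t3 = b.0 :: ··b··> t4
  t4 = 0 :: stopped
Run σ = ⟨bdd⟩ on P: start {s0}
  [1] b ⇒ {s2}
  [2] d ⇒ {s3}
  [3] d ⇒ {s4}
  ✓ P
Run σ = ⟨bdd⟩ on Q: start {t0}
  [1] b ⇒ {t2}
  [2] d ⇒ {t3}
  [3] d ⇒ no successor for Q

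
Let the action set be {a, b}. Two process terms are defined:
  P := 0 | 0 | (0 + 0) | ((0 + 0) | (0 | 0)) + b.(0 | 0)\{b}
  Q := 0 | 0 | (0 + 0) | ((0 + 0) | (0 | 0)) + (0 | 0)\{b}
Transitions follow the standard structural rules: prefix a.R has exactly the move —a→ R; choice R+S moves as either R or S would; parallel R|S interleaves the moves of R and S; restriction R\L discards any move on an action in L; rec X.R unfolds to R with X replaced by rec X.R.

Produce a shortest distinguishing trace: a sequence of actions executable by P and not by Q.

b

P's transition system — 2 states:
  s0 = 0 | 0 | (0 + 0) | ((0 + 0) | (0 | 0)) + b.(0 | 0)\{b} :: —b→ s1
  s1 = (0 | 0)\{b} :: deadlocked
Q's transition system — 1 states:
  t0 = 0 | 0 | (0 + 0) | ((0 + 0) | (0 | 0)) + (0 | 0)\{b} :: deadlocked
Executing b from P (initial set {s0}):
  [1] b ⇒ {s1}
  — P admits the full trace.
Executing b from Q (initial set {t0}):
  [1] b ⇒ no successor for Q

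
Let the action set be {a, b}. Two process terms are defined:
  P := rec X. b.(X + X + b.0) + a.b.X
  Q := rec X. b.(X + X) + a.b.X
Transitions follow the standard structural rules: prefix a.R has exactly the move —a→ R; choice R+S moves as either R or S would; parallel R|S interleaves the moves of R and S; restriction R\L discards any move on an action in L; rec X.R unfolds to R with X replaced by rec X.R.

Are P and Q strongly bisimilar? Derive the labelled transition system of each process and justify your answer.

NO

P's transition system — 4 states:
  p0 = rec X. b.(X + X + b.0) + a.b.X :: =a=> p1, =b=> p2
  p1 = b.(rec X. b.(X + X + b.0) + a.b.X) :: =b=> p0
  p2 = (rec X. b.(X + X + b.0) + a.b.X) + (rec X. b.(X + X + b.0) + a.b.X) + b.0 :: =a=> p1, =b=> p2, =b=> p3
  p3 = 0 :: (no moves)
Q's transition system — 3 states:
  q0 = rec X. b.(X + X) + a.b.X :: =a=> q1, =b=> q2
  q1 = b.(rec X. b.(X + X) + a.b.X) :: =b=> q0
  q2 = (rec X. b.(X + X) + a.b.X) + (rec X. b.(X + X) + a.b.X) :: =a=> q1, =b=> q2
Bisimilarity quotient blocks:
  B0 = {p0}
  B1 = {p1}
  B2 = {p2}
  B3 = {p3}
  B4 = {q0, q2}
  B5 = {q1}
p0 ∈ B0, q0 ∈ B4 → different blocks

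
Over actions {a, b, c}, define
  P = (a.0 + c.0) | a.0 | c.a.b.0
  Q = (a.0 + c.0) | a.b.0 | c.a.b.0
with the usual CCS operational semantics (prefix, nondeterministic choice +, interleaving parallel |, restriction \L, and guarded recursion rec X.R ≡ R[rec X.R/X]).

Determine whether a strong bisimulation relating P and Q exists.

Reachable graph of P (16 states):
  u0 = (a.0 + c.0) | a.0 | c.a.b.0 | —a→ u1, —a→ u2, —c→ u2, —c→ u3
  u1 = (a.0 + c.0) | 0 | c.a.b.0 | —a→ u4, —c→ u4, —c→ u5
  u2 = 0 | a.0 | c.a.b.0 | —a→ u4, —c→ u6
  u3 = (a.0 + c.0) | a.0 | a.b.0 | —a→ u5, —a→ u6, —a→ u7, —c→ u6
  u4 = 0 | 0 | c.a.b.0 | —c→ u8
  u5 = (a.0 + c.0) | 0 | a.b.0 | —a→ u8, —a→ u9, —c→ u8
  u6 = 0 | a.0 | a.b.0 | —a→ u10, —a→ u8
  u7 = (a.0 + c.0) | a.0 | b.0 | —a→ u10, —a→ u9, —b→ u11, —c→ u10
  u8 = 0 | 0 | a.b.0 | —a→ u12
  u9 = (a.0 + c.0) | 0 | b.0 | —a→ u12, —b→ u13, —c→ u12
  u10 = 0 | a.0 | b.0 | —a→ u12, —b→ u14
  u11 = (a.0 + c.0) | a.0 | 0 | —a→ u13, —a→ u14, —c→ u14
  u12 = 0 | 0 | b.0 | —b→ u15
  u13 = (a.0 + c.0) | 0 | 0 | —a→ u15, —c→ u15
  u14 = 0 | a.0 | 0 | —a→ u15
  u15 = 0 | 0 | 0 | (no moves)
Reachable graph of Q (24 states):
  v0 = (a.0 + c.0) | a.b.0 | c.a.b.0 | —a→ v1, —a→ v2, —c→ v2, —c→ v3
  v1 = (a.0 + c.0) | b.0 | c.a.b.0 | —a→ v4, —b→ v5, —c→ v4, —c→ v6
  v2 = 0 | a.b.0 | c.a.b.0 | —a→ v4, —c→ v7
  v3 = (a.0 + c.0) | a.b.0 | a.b.0 | —a→ v6, —a→ v7, —a→ v8, —c→ v7
  v4 = 0 | b.0 | c.a.b.0 | —b→ v9, —c→ v10
  v5 = (a.0 + c.0) | 0 | c.a.b.0 | —a→ v9, —c→ v11, —c→ v9
  v6 = (a.0 + c.0) | b.0 | a.b.0 | —a→ v10, —a→ v12, —b→ v11, —c→ v10
  v7 = 0 | a.b.0 | a.b.0 | —a→ v10, —a→ v13
  v8 = (a.0 + c.0) | a.b.0 | b.0 | —a→ v12, —a→ v13, —b→ v14, —c→ v13
  v9 = 0 | 0 | c.a.b.0 | —c→ v15
  v10 = 0 | b.0 | a.b.0 | —a→ v16, —b→ v15
  v11 = (a.0 + c.0) | 0 | a.b.0 | —a→ v15, —a→ v17, —c→ v15
  v12 = (a.0 + c.0) | b.0 | b.0 | —a→ v16, —b→ v17, —b→ v18, —c→ v16
  v13 = 0 | a.b.0 | b.0 | —a→ v16, —b→ v19
  v14 = (a.0 + c.0) | a.b.0 | 0 | —a→ v18, —a→ v19, —c→ v19
  v15 = 0 | 0 | a.b.0 | —a→ v20
  v16 = 0 | b.0 | b.0 | —b→ v20, —b→ v21
  v17 = (a.0 + c.0) | 0 | b.0 | —a→ v20, —b→ v22, —c→ v20
  v18 = (a.0 + c.0) | b.0 | 0 | —a→ v21, —b→ v22, —c→ v21
  v19 = 0 | a.b.0 | 0 | —a→ v21
  v20 = 0 | 0 | b.0 | —b→ v23
  v21 = 0 | b.0 | 0 | —b→ v23
  v22 = (a.0 + c.0) | 0 | 0 | —a→ v23, —c→ v23
  v23 = 0 | 0 | 0 | (no moves)
Partition-refinement fixed point:
  B0 = {u0}
  B1 = {u2}
  B2 = {u6}
  B3 = {u10}
  B4 = {u12, v20, v21}
  B5 = {u15, v23}
  B6 = {u14}
  B7 = {u8, v15, v19}
  B8 = {u4, v9}
  B9 = {u3}
  B10 = {u7}
  B11 = {u9, v17, v18}
  B12 = {u13, v22}
  B13 = {u11}
  B14 = {u5, v11, v14}
  B15 = {u1, v5}
  B16 = {v0}
  B17 = {v2}
  B18 = {v4}
  B19 = {v10, v13}
  B20 = {v16}
  B21 = {v7}
  B22 = {v1}
  B23 = {v6, v8}
  B24 = {v12}
  B25 = {v3}
u0 ∈ B0, v0 ∈ B16 → different blocks

not bisimilar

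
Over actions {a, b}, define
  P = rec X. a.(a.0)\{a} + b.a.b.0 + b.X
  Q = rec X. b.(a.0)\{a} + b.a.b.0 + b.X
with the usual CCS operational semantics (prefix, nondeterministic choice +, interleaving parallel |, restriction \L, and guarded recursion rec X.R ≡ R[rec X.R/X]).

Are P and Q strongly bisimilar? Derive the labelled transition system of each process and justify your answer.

P's transition system — 5 states:
  p0 = rec X. a.(a.0)\{a} + b.a.b.0 + b.X | -a-> p1, -b-> p0, -b-> p2
  p1 = (a.0)\{a} | deadlocked
  p2 = a.b.0 | -a-> p3
  p3 = b.0 | -b-> p4
  p4 = 0 | deadlocked
Q's transition system — 5 states:
  q0 = rec X. b.(a.0)\{a} + b.a.b.0 + b.X | -b-> q0, -b-> q1, -b-> q2
  q1 = (a.0)\{a} | deadlocked
  q2 = a.b.0 | -a-> q3
  q3 = b.0 | -b-> q4
  q4 = 0 | deadlocked
Bisimilarity quotient blocks:
  B0 = {p0}
  B1 = {p1, p4, q1, q4}
  B2 = {p2, q2}
  B3 = {p3, q3}
  B4 = {q0}
p0 ∈ B0, q0 ∈ B4 → different blocks

P ≁ Q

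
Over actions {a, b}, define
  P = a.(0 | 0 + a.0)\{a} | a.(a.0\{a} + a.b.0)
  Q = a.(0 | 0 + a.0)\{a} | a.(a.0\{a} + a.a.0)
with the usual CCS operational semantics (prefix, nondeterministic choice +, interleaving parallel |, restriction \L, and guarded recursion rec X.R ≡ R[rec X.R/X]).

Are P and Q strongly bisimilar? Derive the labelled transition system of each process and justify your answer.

NO

Reachable graph of P (10 states):
  u0 = a.(0 | 0 + a.0)\{a} | a.(a.0\{a} + a.b.0) → ··a··> u1, ··a··> u2
  u1 = (0 | 0 + a.0)\{a} | a.(a.0\{a} + a.b.0) → ··a··> u3
  u2 = a.(0 | 0 + a.0)\{a} | (a.0\{a} + a.b.0) → ··a··> u3, ··a··> u4, ··a··> u5
  u3 = (0 | 0 + a.0)\{a} | (a.0\{a} + a.b.0) → ··a··> u6, ··a··> u7
  u4 = a.(0 | 0 + a.0)\{a} | 0\{a} → ··a··> u6
  u5 = a.(0 | 0 + a.0)\{a} | b.0 → ··a··> u7, ··b··> u8
  u6 = (0 | 0 + a.0)\{a} | 0\{a} → ·
  u7 = (0 | 0 + a.0)\{a} | b.0 → ··b··> u9
  u8 = a.(0 | 0 + a.0)\{a} | 0 → ··a··> u9
  u9 = (0 | 0 + a.0)\{a} | 0 → ·
Reachable graph of Q (10 states):
  v0 = a.(0 | 0 + a.0)\{a} | a.(a.0\{a} + a.a.0) → ··a··> v1, ··a··> v2
  v1 = (0 | 0 + a.0)\{a} | a.(a.0\{a} + a.a.0) → ··a··> v3
  v2 = a.(0 | 0 + a.0)\{a} | (a.0\{a} + a.a.0) → ··a··> v3, ··a··> v4, ··a··> v5
  v3 = (0 | 0 + a.0)\{a} | (a.0\{a} + a.a.0) → ··a··> v6, ··a··> v7
  v4 = a.(0 | 0 + a.0)\{a} | 0\{a} → ··a··> v6
  v5 = a.(0 | 0 + a.0)\{a} | a.0 → ··a··> v7, ··a··> v8
  v6 = (0 | 0 + a.0)\{a} | 0\{a} → ·
  v7 = (0 | 0 + a.0)\{a} | a.0 → ··a··> v9
  v8 = a.(0 | 0 + a.0)\{a} | 0 → ··a··> v9
  v9 = (0 | 0 + a.0)\{a} | 0 → ·
Partition-refinement fixed point:
  B0 = {u0}
  B1 = {u1}
  B2 = {u3}
  B3 = {u6, u9, v6, v9}
  B4 = {u7}
  B5 = {u2}
  B6 = {u4, u8, v4, v7, v8}
  B7 = {u5}
  B8 = {v0}
  B9 = {v2}
  B10 = {v5}
  B11 = {v3}
  B12 = {v1}
u0 ∈ B0, v0 ∈ B8 → different blocks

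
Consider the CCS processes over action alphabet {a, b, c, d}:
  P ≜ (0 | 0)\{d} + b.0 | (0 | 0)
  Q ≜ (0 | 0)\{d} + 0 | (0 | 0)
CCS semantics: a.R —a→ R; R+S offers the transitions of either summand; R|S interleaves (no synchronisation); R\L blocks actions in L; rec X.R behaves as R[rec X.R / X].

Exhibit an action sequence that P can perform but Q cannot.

b

LTS(P): 2 reachable states
  p0 = (0 | 0)\{d} + b.0 | (0 | 0) | -b-> p1
  p1 = 0 | (0 | 0) | (no moves)
LTS(Q): 1 reachable states
  q0 = (0 | 0)\{d} + 0 | (0 | 0) | (no moves)
Trace ⟨b⟩ through P, begin at {p0}:
  after b @ step 1: {p1}
  — P admits the full trace.
Trace ⟨b⟩ through Q, begin at {q0}:
  after b @ step 1: no successor for Q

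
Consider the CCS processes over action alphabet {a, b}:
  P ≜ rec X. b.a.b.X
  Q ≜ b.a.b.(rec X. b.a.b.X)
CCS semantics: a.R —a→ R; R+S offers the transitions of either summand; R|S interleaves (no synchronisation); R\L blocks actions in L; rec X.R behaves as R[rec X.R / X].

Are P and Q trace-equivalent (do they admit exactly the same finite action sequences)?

Reachable graph of P (3 states):
  m0 = rec X. b.a.b.X → --b--▸ m1
  m1 = a.b.(rec X. b.a.b.X) → --a--▸ m2
  m2 = b.(rec X. b.a.b.X) → --b--▸ m0
Reachable graph of Q (4 states):
  n0 = b.a.b.(rec X. b.a.b.X) → --b--▸ n1
  n1 = a.b.(rec X. b.a.b.X) → --a--▸ n2
  n2 = b.(rec X. b.a.b.X) → --b--▸ n3
  n3 = rec X. b.a.b.X → --b--▸ n1
Coarsest stable partition (strong bisimilarity classes):
  B0 = {m0, n0, n3}
  B1 = {m1, n1}
  B2 = {m2, n2}
m0 ∈ B0, n0 ∈ B0 → same block
Bisimilar ⇒ trace-equivalent.

traces(P) = traces(Q)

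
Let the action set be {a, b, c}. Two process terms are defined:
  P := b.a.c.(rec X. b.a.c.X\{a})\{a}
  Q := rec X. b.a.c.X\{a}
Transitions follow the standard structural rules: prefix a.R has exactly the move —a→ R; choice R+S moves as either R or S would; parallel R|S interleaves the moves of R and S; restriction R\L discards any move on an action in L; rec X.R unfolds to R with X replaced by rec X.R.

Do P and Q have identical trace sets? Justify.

trace-equivalent

P's transition system — 5 states:
  p0 = b.a.c.(rec X. b.a.c.X\{a})\{a} | -b-> p1
  p1 = a.c.(rec X. b.a.c.X\{a})\{a} | -a-> p2
  p2 = c.(rec X. b.a.c.X\{a})\{a} | -c-> p3
  p3 = (rec X. b.a.c.X\{a})\{a} | -b-> p4
  p4 = (a.c.(rec X. b.a.c.X\{a})\{a})\{a} | ∅
Q's transition system — 5 states:
  q0 = rec X. b.a.c.X\{a} | -b-> q1
  q1 = a.c.(rec X. b.a.c.X\{a})\{a} | -a-> q2
  q2 = c.(rec X. b.a.c.X\{a})\{a} | -c-> q3
  q3 = (rec X. b.a.c.X\{a})\{a} | -b-> q4
  q4 = (a.c.(rec X. b.a.c.X\{a})\{a})\{a} | ∅
Coarsest stable partition (strong bisimilarity classes):
  B0 = {p0, q0}
  B1 = {p1, q1}
  B2 = {p2, q2}
  B3 = {p3, q3}
  B4 = {p4, q4}
p0 ∈ B0, q0 ∈ B0 → same block
Bisimilar ⇒ trace-equivalent.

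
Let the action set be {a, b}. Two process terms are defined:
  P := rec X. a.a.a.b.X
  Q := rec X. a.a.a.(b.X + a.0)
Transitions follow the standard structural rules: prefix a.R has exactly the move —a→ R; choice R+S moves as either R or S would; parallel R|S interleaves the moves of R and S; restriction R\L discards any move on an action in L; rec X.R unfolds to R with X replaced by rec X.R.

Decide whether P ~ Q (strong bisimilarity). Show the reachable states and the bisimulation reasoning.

P's transition system — 4 states:
  p0 = rec X. a.a.a.b.X → ··a··> p1
  p1 = a.a.b.(rec X. a.a.a.b.X) → ··a··> p2
  p2 = a.b.(rec X. a.a.a.b.X) → ··a··> p3
  p3 = b.(rec X. a.a.a.b.X) → ··b··> p0
Q's transition system — 5 states:
  q0 = rec X. a.a.a.(b.X + a.0) → ··a··> q1
  q1 = a.a.(b.(rec X. a.a.a.(b.X + a.0)) + a.0) → ··a··> q2
  q2 = a.(b.(rec X. a.a.a.(b.X + a.0)) + a.0) → ··a··> q3
  q3 = b.(rec X. a.a.a.(b.X + a.0)) + a.0 → ··a··> q4, ··b··> q0
  q4 = 0 → ∅
Partition-refinement fixed point:
  B0 = {p0}
  B1 = {p1}
  B2 = {p2}
  B3 = {p3}
  B4 = {q0}
  B5 = {q1}
  B6 = {q2}
  B7 = {q3}
  B8 = {q4}
p0 ∈ B0, q0 ∈ B4 → different blocks

NO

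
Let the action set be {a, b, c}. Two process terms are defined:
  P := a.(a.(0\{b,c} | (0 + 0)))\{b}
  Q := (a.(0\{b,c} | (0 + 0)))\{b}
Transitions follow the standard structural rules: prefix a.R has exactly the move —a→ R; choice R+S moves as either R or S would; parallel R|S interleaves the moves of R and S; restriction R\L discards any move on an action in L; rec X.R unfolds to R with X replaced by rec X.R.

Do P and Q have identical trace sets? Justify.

LTS(P): 3 reachable states
  m0 = a.(a.(0\{b,c} | (0 + 0)))\{b} :: =a=> m1
  m1 = (a.(0\{b,c} | (0 + 0)))\{b} :: =a=> m2
  m2 = (0\{b,c} | (0 + 0))\{b} :: ·
LTS(Q): 2 reachable states
  n0 = (a.(0\{b,c} | (0 + 0)))\{b} :: =a=> n1
  n1 = (0\{b,c} | (0 + 0))\{b} :: ·
Trace ⟨aa⟩ through P, begin at {m0}:
  after a @ step 1: {m1}
  after a @ step 2: {m2}
  P completes σ.
Trace ⟨aa⟩ through Q, begin at {n0}:
  after a @ step 1: {n1}
  after a @ step 2: no successor for Q

NO — witness ⟨aa⟩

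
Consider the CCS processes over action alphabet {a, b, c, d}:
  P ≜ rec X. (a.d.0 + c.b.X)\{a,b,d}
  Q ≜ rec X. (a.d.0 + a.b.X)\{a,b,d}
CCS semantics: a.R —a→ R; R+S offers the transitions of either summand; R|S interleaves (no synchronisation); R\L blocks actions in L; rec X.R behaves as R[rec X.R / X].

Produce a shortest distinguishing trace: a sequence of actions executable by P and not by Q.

P's transition system — 2 states:
  p0 = rec X. (a.d.0 + c.b.X)\{a,b,d} ⊢ --c--▸ p1
  p1 = (b.(rec X. (a.d.0 + c.b.X)\{a,b,d}))\{a,b,d} ⊢ ∅
Q's transition system — 1 states:
  q0 = rec X. (a.d.0 + a.b.X)\{a,b,d} ⊢ ∅
Run σ = ⟨c⟩ on P: start {p0}
  [1] c ⇒ {p1}
  — P admits the full trace.
Run σ = ⟨c⟩ on Q: start {q0}
  [1] c ⇒ no successor for Q

c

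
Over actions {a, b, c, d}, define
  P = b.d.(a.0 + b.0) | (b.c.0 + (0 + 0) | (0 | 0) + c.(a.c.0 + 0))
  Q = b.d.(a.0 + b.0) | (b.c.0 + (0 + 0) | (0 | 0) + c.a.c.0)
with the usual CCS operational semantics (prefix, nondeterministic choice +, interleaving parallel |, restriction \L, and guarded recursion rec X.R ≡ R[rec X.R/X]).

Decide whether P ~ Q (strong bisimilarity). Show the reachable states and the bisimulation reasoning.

YES

LTS(P): 16 reachable states
  p0 = b.d.(a.0 + b.0) | (b.c.0 + (0 + 0) | (0 | 0) + c.(a.c.0 + 0)) has moves -b-> p1, -b-> p2, -c-> p3
  p1 = b.d.(a.0 + b.0) | c.0 has moves -b-> p4, -c-> p5
  p2 = d.(a.0 + b.0) | (b.c.0 + (0 + 0) | (0 | 0) + c.(a.c.0 + 0)) has moves -b-> p4, -c-> p6, -d-> p7
  p3 = b.d.(a.0 + b.0) | (a.c.0 + 0) has moves -a-> p1, -b-> p6
  p4 = d.(a.0 + b.0) | c.0 has moves -c-> p8, -d-> p9
  p5 = b.d.(a.0 + b.0) | 0 has moves -b-> p8
  p6 = d.(a.0 + b.0) | (a.c.0 + 0) has moves -a-> p4, -d-> p10
  p7 = (a.0 + b.0) | (b.c.0 + (0 + 0) | (0 | 0) + c.(a.c.0 + 0)) has moves -a-> p11, -b-> p11, -b-> p9, -c-> p10
  p8 = d.(a.0 + b.0) | 0 has moves -d-> p12
  p9 = (a.0 + b.0) | c.0 has moves -a-> p13, -b-> p13, -c-> p12
  p10 = (a.0 + b.0) | (a.c.0 + 0) has moves -a-> p14, -a-> p9, -b-> p14
  p11 = 0 | (b.c.0 + (0 + 0) | (0 | 0) + c.(a.c.0 + 0)) has moves -b-> p13, -c-> p14
  p12 = (a.0 + b.0) | 0 has moves -a-> p15, -b-> p15
  p13 = 0 | c.0 has moves -c-> p15
  p14 = 0 | (a.c.0 + 0) has moves -a-> p13
  p15 = 0 | 0 has moves deadlocked
LTS(Q): 16 reachable states
  q0 = b.d.(a.0 + b.0) | (b.c.0 + (0 + 0) | (0 | 0) + c.a.c.0) has moves -b-> q1, -b-> q2, -c-> q3
  q1 = b.d.(a.0 + b.0) | c.0 has moves -b-> q4, -c-> q5
  q2 = d.(a.0 + b.0) | (b.c.0 + (0 + 0) | (0 | 0) + c.a.c.0) has moves -b-> q4, -c-> q6, -d-> q7
  q3 = b.d.(a.0 + b.0) | a.c.0 has moves -a-> q1, -b-> q6
  q4 = d.(a.0 + b.0) | c.0 has moves -c-> q8, -d-> q9
  q5 = b.d.(a.0 + b.0) | 0 has moves -b-> q8
  q6 = d.(a.0 + b.0) | a.c.0 has moves -a-> q4, -d-> q10
  q7 = (a.0 + b.0) | (b.c.0 + (0 + 0) | (0 | 0) + c.a.c.0) has moves -a-> q11, -b-> q11, -b-> q9, -c-> q10
  q8 = d.(a.0 + b.0) | 0 has moves -d-> q12
  q9 = (a.0 + b.0) | c.0 has moves -a-> q13, -b-> q13, -c-> q12
  q10 = (a.0 + b.0) | a.c.0 has moves -a-> q14, -a-> q9, -b-> q14
  q11 = 0 | (b.c.0 + (0 + 0) | (0 | 0) + c.a.c.0) has moves -b-> q13, -c-> q14
  q12 = (a.0 + b.0) | 0 has moves -a-> q15, -b-> q15
  q13 = 0 | c.0 has moves -c-> q15
  q14 = 0 | a.c.0 has moves -a-> q13
  q15 = 0 | 0 has moves deadlocked
Partition-refinement fixed point:
  B0 = {p0, q0}
  B1 = {p2, q2}
  B2 = {p6, q6}
  B3 = {p4, q4}
  B4 = {p9, q9}
  B5 = {p13, q13}
  B6 = {p15, q15}
  B7 = {p12, q12}
  B8 = {p8, q8}
  B9 = {p10, q10}
  B10 = {p14, q14}
  B11 = {p7, q7}
  B12 = {p11, q11}
  B13 = {p3, q3}
  B14 = {p1, q1}
  B15 = {p5, q5}
p0 ∈ B0, q0 ∈ B0 → same block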